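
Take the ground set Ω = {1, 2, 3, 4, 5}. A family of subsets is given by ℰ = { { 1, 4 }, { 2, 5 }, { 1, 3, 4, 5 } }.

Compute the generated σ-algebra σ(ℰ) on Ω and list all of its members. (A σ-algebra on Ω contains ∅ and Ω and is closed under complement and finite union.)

Start: ℰ ∪ {∅, Ω} = { {}, { 1, 4 }, { 2, 5 }, { 1, 3, 4, 5 }, Ω }.
Pass 1: 4 new —
  { 2 }  = { 1, 3, 4, 5 }ᶜ
  { 1, 3, 4 }  = { 2, 5 }ᶜ
  { 2, 3, 5 }  = { 1, 4 }ᶜ
  { 1, 2, 4, 5 }  = { 2, 5 } ∪ { 1, 4 }
  (now 9)
Pass 2. New:
  { 3 }  = { 1, 2, 4, 5 }ᶜ
  { 1, 2, 4 }  = { 2 } ∪ { 1, 4 }
  { 1, 2, 3, 4 }  = { 2 } ∪ { 1, 3, 4 }
  (now 12)
Pass 3 adds 3:
  { 5 }  = { 1, 2, 3, 4 }ᶜ
  { 2, 3 }  = { 3 } ∪ { 2 }
  { 3, 5 }  = { 1, 2, 4 }ᶜ
  (now 15)
Pass 4: 1 new —
  { 1, 4, 5 }  = { 2, 3 }ᶜ
  (now 16)
Pass 5: no new sets; the family is a σ-algebra.

Hence σ(ℰ) has 16 members: { {}, { 2 }, { 3 }, { 5 }, { 1, 4 }, { 2, 3 }, { 2, 5 }, { 3, 5 }, { 1, 2, 4 }, { 1, 3, 4 }, { 1, 4, 5 }, { 2, 3, 5 }, { 1, 2, 3, 4 }, { 1, 2, 4, 5 }, { 1, 3, 4, 5 }, Ω }.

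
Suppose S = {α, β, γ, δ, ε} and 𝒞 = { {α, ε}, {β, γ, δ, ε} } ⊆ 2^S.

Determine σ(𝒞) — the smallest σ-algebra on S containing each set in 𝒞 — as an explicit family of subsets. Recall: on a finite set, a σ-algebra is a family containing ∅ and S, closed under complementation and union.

σ(𝒞) (8 sets): { {}, {α}, {ε}, {α, ε}, {β, γ, δ}, {α, β, γ, δ}, {β, γ, δ, ε}, S }

Derivation:
Start: 𝒞 ∪ {∅, S} = { {}, {α, ε}, {β, γ, δ, ε}, S }.
Round 1. New:
  {α}  = complement {β, γ, δ, ε}
  {β, γ, δ}  = complement {α, ε}
  |family| = 6
Round 2. New:
  {α, β, γ, δ}  = {β, γ, δ} ∪ {α}
  |family| = 7
Round 3 (1 new):
  {ε}  = complement {α, β, γ, δ}
  |family| = 8
After Round 4 the family is unchanged; done.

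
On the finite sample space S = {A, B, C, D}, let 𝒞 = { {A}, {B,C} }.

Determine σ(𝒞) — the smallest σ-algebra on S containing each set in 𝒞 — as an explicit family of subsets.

|σ(𝒞)| = 8.  σ(𝒞) = { {}, {A}, {D}, {A,D}, {B,C}, {A,B,C}, {B,C,D}, S }

Check:
Initial family (4 sets): { {}, {A}, {B,C}, S }.
Step 1: +3 →
  {A,D}  = ᶜ of {B,C}
  {A,B,C}  = {B,C} ∪ {A}
  {B,C,D}  = ᶜ of {A}
Step 2 (1 new):
  {D}  = ᶜ of {A,B,C}
Step 3: stable.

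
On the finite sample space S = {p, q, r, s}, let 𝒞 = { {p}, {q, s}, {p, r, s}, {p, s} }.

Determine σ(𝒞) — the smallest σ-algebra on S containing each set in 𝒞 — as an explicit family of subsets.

Answer: σ(𝒞) = { {}, {p}, {q}, {r}, {s}, {p, q}, {p, r}, {p, s}, {q, r}, {q, s}, {r, s}, {p, q, r}, {p, q, s}, {p, r, s}, {q, r, s}, S }

Check:
Seed the family with 𝒞 together with ∅ and S: { {}, {p}, {p, s}, {q, s}, {p, r, s}, S }.
Round 1 adds 5:
  {q}  = ᶜ of {p, r, s}
  {p, r}  = ᶜ of {q, s}
  {q, r}  = ᶜ of {p, s}
  {p, q, s}  = {p, s} ∪ {q, s}
  {q, r, s}  = ᶜ of {p}
  [11 total]
Round 2 (3 new):
  {r}  = ᶜ of {p, q, s}
  {p, q}  = {q} ∪ {p}
  {p, q, r}  = {q} ∪ {p, r}
  [14 total]
Round 3. New:
  {s}  = ᶜ of {p, q, r}
  {r, s}  = ᶜ of {p, q}
  [16 total]
After Round 4 the family is unchanged; done.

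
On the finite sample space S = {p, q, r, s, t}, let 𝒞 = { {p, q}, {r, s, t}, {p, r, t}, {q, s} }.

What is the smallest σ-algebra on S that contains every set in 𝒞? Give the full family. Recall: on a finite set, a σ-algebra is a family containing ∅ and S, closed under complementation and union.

σ(𝒞) = { ∅, {p}, {q}, {s}, {p, q}, {p, s}, {q, s}, {r, t}, {p, q, s}, {p, r, t}, {q, r, t}, {r, s, t}, {p, q, r, t}, {p, r, s, t}, {q, r, s, t}, S }

Check:
Start: 𝒞 ∪ {∅, S} = { ∅, {p, q}, {q, s}, {p, r, t}, {r, s, t}, S }.
Round 1 adds 4:
  {p, q, s}  = {p, q} ∪ {q, s}
  {p, q, r, t}  = {p, q} ∪ {p, r, t}
  {p, r, s, t}  = {r, s, t} ∪ {p, r, t}
  {q, r, s, t}  = {r, s, t} ∪ {q, s}
  (now 10)
Round 2: +4 →
  {p}  = ᶜ of {q, r, s, t}
  {q}  = ᶜ of {p, r, s, t}
  {s}  = ᶜ of {p, q, r, t}
  {r, t}  = ᶜ of {p, q, s}
  (now 14)
Round 3 adds 2:
  {p, s}  = {s} ∪ {p}
  {q, r, t}  = {r, t} ∪ {q}
  (now 16)
Round 4: no new sets; the family is a σ-algebra.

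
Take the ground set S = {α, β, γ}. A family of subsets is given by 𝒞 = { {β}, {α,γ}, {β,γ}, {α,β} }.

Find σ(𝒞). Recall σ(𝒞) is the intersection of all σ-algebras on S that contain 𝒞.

Begin from { {}, {β}, {α,β}, {α,γ}, {β,γ}, S } (that is, 𝒞 plus ∅ and S).
Pass 1: +2 →
  {α}  = ᶜ of {β,γ}
  {γ}  = ᶜ of {α,β}
  (now 8)
After Pass 2 the family is unchanged; done.

σ(𝒞) = { {}, {α}, {β}, {γ}, {α,β}, {α,γ}, {β,γ}, S }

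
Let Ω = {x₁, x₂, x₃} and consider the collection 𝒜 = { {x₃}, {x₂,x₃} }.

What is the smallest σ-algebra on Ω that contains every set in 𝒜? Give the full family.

σ(𝒜) (8 sets): { {}, {x₁}, {x₂}, {x₃}, {x₁,x₂}, {x₁,x₃}, {x₂,x₃}, Ω }

Check:
Begin from { {}, {x₃}, {x₂,x₃}, Ω } (that is, 𝒜 plus ∅ and Ω).
Iteration 1: +2 →
  {x₁}  = {x₂,x₃}ᶜ
  {x₁,x₂}  = {x₃}ᶜ
  [6 total]
Iteration 2: +1 →
  {x₁,x₃}  = {x₃} ∪ {x₁}
  [7 total]
Iteration 3 (1 new):
  {x₂}  = {x₁,x₃}ᶜ
  [8 total]
Iteration 4: already closed under ᶜ and ∪.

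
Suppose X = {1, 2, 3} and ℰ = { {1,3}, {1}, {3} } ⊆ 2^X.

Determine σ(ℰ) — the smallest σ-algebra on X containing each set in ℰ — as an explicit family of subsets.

σ(ℰ) (8 sets): { ∅, {1}, {2}, {3}, {1,2}, {1,3}, {2,3}, X }

Trace:
Seed the family with ℰ together with ∅ and X: { ∅, {1}, {3}, {1,3}, X }.
Round 1: +3 →
  {2}  = complement {1,3}
  {1,2}  = complement {3}
  {2,3}  = complement {1}
  |family| = 8
Round 2: already closed under ᶜ and ∪.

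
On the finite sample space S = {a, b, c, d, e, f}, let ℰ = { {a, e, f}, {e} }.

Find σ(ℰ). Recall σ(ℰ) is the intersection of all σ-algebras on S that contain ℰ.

Answer: σ(ℰ) = { ∅, {e}, {a, f}, {a, e, f}, {b, c, d}, {b, c, d, e}, {a, b, c, d, f}, S }

Trace:
Begin from { ∅, {e}, {a, e, f}, S } (that is, ℰ plus ∅ and S).
Iteration 1 (2 new):
  {b, c, d}  = ᶜ of {a, e, f}
  {a, b, c, d, f}  = ᶜ of {e}
  — 6 sets.
Iteration 2 adds 1:
  {b, c, d, e}  = {b, c, d} ∪ {e}
  — 7 sets.
Iteration 3: 1 new —
  {a, f}  = ᶜ of {b, c, d, e}
  — 8 sets.
Iteration 4: closed — nothing new.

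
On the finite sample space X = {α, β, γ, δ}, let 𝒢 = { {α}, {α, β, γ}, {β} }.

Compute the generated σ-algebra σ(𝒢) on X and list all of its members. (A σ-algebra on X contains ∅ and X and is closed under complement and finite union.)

Initial family (5 sets): { {}, {α}, {β}, {α, β, γ}, X }.
Iteration 1 adds 4:
  {δ}  = X∖{α, β, γ}
  {α, β}  = {β} ∪ {α}
  {α, γ, δ}  = X∖{β}
  {β, γ, δ}  = X∖{α}
Iteration 2 adds 4:
  {α, δ}  = {δ} ∪ {α}
  {β, δ}  = {β} ∪ {δ}
  {γ, δ}  = X∖{α, β}
  {α, β, δ}  = {α, β} ∪ {δ}
Iteration 3: 3 new —
  {γ}  = X∖{α, β, δ}
  {α, γ}  = X∖{β, δ}
  {β, γ}  = X∖{α, δ}
Iteration 4: already closed under ᶜ and ∪.

|σ(𝒢)| = 16.  σ(𝒢) = { {}, {α}, {β}, {γ}, {δ}, {α, β}, {α, γ}, {α, δ}, {β, γ}, {β, δ}, {γ, δ}, {α, β, γ}, {α, β, δ}, {α, γ, δ}, {β, γ, δ}, X }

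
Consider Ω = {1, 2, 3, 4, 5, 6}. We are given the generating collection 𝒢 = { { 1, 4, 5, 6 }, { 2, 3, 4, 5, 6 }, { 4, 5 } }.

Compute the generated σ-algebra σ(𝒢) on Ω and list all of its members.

Answer: σ(𝒢) = { {  }, { 1 }, { 6 }, { 1, 6 }, { 2, 3 }, { 4, 5 }, { 1, 2, 3 }, { 1, 4, 5 }, { 2, 3, 6 }, { 4, 5, 6 }, { 1, 2, 3, 6 }, { 1, 4, 5, 6 }, { 2, 3, 4, 5 }, { 1, 2, 3, 4, 5 }, { 2, 3, 4, 5, 6 }, Ω }

Derivation:
Start: 𝒢 ∪ {∅, Ω} = { {  }, { 4, 5 }, { 1, 4, 5, 6 }, { 2, 3, 4, 5, 6 }, Ω }.
Round 1: +3 →
  { 1 }  = Ω∖{ 2, 3, 4, 5, 6 }
  { 2, 3 }  = Ω∖{ 1, 4, 5, 6 }
  { 1, 2, 3, 6 }  = Ω∖{ 4, 5 }
  [8 total]
Round 2. New:
  { 1, 2, 3 }  = { 2, 3 } ∪ { 1 }
  { 1, 4, 5 }  = { 4, 5 } ∪ { 1 }
  { 2, 3, 4, 5 }  = { 4, 5 } ∪ { 2, 3 }
  [11 total]
Round 3: 4 new —
  { 1, 6 }  = Ω∖{ 2, 3, 4, 5 }
  { 2, 3, 6 }  = Ω∖{ 1, 4, 5 }
  { 4, 5, 6 }  = Ω∖{ 1, 2, 3 }
  { 1, 2, 3, 4, 5 }  = { 4, 5 } ∪ { 1, 2, 3 }
  [15 total]
Round 4 adds 1:
  { 6 }  = Ω∖{ 1, 2, 3, 4, 5 }
  [16 total]
Round 5: closed — nothing new.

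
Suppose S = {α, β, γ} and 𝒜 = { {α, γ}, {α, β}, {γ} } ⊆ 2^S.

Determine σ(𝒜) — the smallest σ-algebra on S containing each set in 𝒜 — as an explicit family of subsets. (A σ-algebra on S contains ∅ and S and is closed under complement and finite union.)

σ(𝒜) = { ∅, {α}, {β}, {γ}, {α, β}, {α, γ}, {β, γ}, S }

Derivation:
Initial family (5 sets): { ∅, {γ}, {α, β}, {α, γ}, S }.
Iteration 1: 1 new —
  {β}  = complement {α, γ}
  |family| = 6
Iteration 2 adds 1:
  {β, γ}  = {γ} ∪ {β}
  |family| = 7
Iteration 3: +1 →
  {α}  = complement {β, γ}
  |family| = 8
Iteration 4: already closed under ᶜ and ∪.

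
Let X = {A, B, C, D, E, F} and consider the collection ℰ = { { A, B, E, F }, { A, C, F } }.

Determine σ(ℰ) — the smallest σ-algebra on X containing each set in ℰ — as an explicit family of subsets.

Begin from { {  }, { A, C, F }, { A, B, E, F }, X } (that is, ℰ plus ∅ and X).
Pass 1: +3 →
  { C, D }  = ᶜ of { A, B, E, F }
  { B, D, E }  = ᶜ of { A, C, F }
  { A, B, C, E, F }  = { A, C, F } ∪ { A, B, E, F }
  (now 7)
Pass 2. New:
  { D }  = ᶜ of { A, B, C, E, F }
  { A, C, D, F }  = { C, D } ∪ { A, C, F }
  { B, C, D, E }  = { C, D } ∪ { B, D, E }
  { A, B, D, E, F }  = { B, D, E } ∪ { A, B, E, F }
  (now 11)
Pass 3: 3 new —
  { C }  = ᶜ of { A, B, D, E, F }
  { A, F }  = ᶜ of { B, C, D, E }
  { B, E }  = ᶜ of { A, C, D, F }
  (now 14)
Pass 4 (2 new):
  { A, D, F }  = { A, F } ∪ { D }
  { B, C, E }  = { C } ∪ { B, E }
  (now 16)
Pass 5 adds nothing — fixpoint reached.

σ(ℰ) = { {  }, { C }, { D }, { A, F }, { B, E }, { C, D }, { A, C, F }, { A, D, F }, { B, C, E }, { B, D, E }, { A, B, E, F }, { A, C, D, F }, { B, C, D, E }, { A, B, C, E, F }, { A, B, D, E, F }, X }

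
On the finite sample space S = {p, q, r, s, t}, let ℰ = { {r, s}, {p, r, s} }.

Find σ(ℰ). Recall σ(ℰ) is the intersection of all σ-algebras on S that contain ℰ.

Start: ℰ ∪ {∅, S} = { ∅, {r, s}, {p, r, s}, S }.
Iteration 1 adds 2:
  {q, t}  = ᶜ of {p, r, s}
  {p, q, t}  = ᶜ of {r, s}
  (now 6)
Iteration 2: +1 →
  {q, r, s, t}  = {q, t} ∪ {r, s}
  (now 7)
Iteration 3: +1 →
  {p}  = ᶜ of {q, r, s, t}
  (now 8)
Iteration 4: no new sets; the family is a σ-algebra.

|σ(ℰ)| = 8.  σ(ℰ) = { ∅, {p}, {q, t}, {r, s}, {p, q, t}, {p, r, s}, {q, r, s, t}, S }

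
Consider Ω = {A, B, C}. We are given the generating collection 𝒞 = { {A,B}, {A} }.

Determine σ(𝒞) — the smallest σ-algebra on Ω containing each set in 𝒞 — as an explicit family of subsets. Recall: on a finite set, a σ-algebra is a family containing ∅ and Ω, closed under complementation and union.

Seed the family with 𝒞 together with ∅ and Ω: { ∅, {A}, {A,B}, Ω }.
Step 1 adds 2:
  {C}  = complement {A,B}
  {B,C}  = complement {A}
  [6 total]
Step 2. New:
  {A,C}  = {C} ∪ {A}
  [7 total]
Step 3: 1 new —
  {B}  = complement {A,C}
  [8 total]
Step 4: closed — nothing new.

σ(𝒞) = { ∅, {A}, {B}, {C}, {A,B}, {A,C}, {B,C}, Ω }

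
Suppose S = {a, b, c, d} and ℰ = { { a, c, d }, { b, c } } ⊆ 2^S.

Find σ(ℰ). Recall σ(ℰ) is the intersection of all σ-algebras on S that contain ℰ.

Begin from { ∅, { b, c }, { a, c, d }, S } (that is, ℰ plus ∅ and S).
Round 1: 2 new —
  { b }  = S∖{ a, c, d }
  { a, d }  = S∖{ b, c }
  (now 6)
Round 2 adds 1:
  { a, b, d }  = { a, d } ∪ { b }
  (now 7)
Round 3. New:
  { c }  = S∖{ a, b, d }
  (now 8)
Round 4 adds nothing — fixpoint reached.

|σ(ℰ)| = 8.  σ(ℰ) = { ∅, { b }, { c }, { a, d }, { b, c }, { a, b, d }, { a, c, d }, S }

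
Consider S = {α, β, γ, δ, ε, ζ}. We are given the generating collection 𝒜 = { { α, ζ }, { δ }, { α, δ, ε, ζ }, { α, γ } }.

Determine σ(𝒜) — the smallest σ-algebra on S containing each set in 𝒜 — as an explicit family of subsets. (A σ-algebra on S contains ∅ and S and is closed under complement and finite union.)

Initial family (6 sets): { {  }, { δ }, { α, γ }, { α, ζ }, { α, δ, ε, ζ }, S }.
Round 1 (8 new):
  { β, γ }  = complement { α, δ, ε, ζ }
  { α, γ, δ }  = { α, γ } ∪ { δ }
  { α, γ, ζ }  = { α, γ } ∪ { α, ζ }
  { α, δ, ζ }  = { α, ζ } ∪ { δ }
  { β, γ, δ, ε }  = complement { α, ζ }
  { β, δ, ε, ζ }  = complement { α, γ }
  { α, β, γ, ε, ζ }  = complement { δ }
  { α, γ, δ, ε, ζ }  = { α, γ } ∪ { α, δ, ε, ζ }
  |family| = 14
Round 2. New:
  { β }  = complement { α, γ, δ, ε, ζ }
  { α, β, γ }  = { β, γ } ∪ { α, γ }
  { β, γ, δ }  = { β, γ } ∪ { δ }
  { β, γ, ε }  = complement { α, δ, ζ }
  { β, δ, ε }  = complement { α, γ, ζ }
  { β, ε, ζ }  = complement { α, γ, δ }
  { α, β, γ, δ }  = { α, γ, δ } ∪ { β, γ }
  { α, β, γ, ζ }  = { α, γ, ζ } ∪ { β, γ }
  { α, γ, δ, ζ }  = { α, γ, ζ } ∪ { α, δ, ζ }
  { α, β, γ, δ, ε }  = { β, γ, δ, ε } ∪ { α, γ, δ }
  { α, β, γ, δ, ζ }  = { α, δ, ζ } ∪ { β, γ }
  { α, β, δ, ε, ζ }  = { α, ζ } ∪ { β, δ, ε, ζ }
  { β, γ, δ, ε, ζ }  = { β, γ, δ, ε } ∪ { β, δ, ε, ζ }
  |family| = 27
Round 3 adds 15:
  { α }  = complement { β, γ, δ, ε, ζ }
  { γ }  = complement { α, β, δ, ε, ζ }
  { ε }  = complement { α, β, γ, δ, ζ }
  { ζ }  = complement { α, β, γ, δ, ε }
  { β, δ }  = { β } ∪ { δ }
  { β, ε }  = complement { α, γ, δ, ζ }
  { δ, ε }  = complement { α, β, γ, ζ }
  { ε, ζ }  = complement { α, β, γ, δ }
  { α, β, ζ }  = { α, ζ } ∪ { β }
  { α, ε, ζ }  = complement { β, γ, δ }
  { δ, ε, ζ }  = complement { α, β, γ }
  { α, β, γ, ε }  = { α, γ } ∪ { β, γ, ε }
  { α, β, δ, ζ }  = { β } ∪ { α, δ, ζ }
  { α, β, ε, ζ }  = { α, ζ } ∪ { β, ε, ζ }
  { β, γ, ε, ζ }  = { β, ε, ζ } ∪ { β, γ }
  |family| = 42
Round 4 (21 new):
  { α, β }  = { β } ∪ { α }
  { α, δ }  = complement { β, γ, ε, ζ }
  { α, ε }  = { α } ∪ { ε }
  { β, ζ }  = { β } ∪ { ζ }
  { γ, δ }  = complement { α, β, ε, ζ }
  { γ, ε }  = complement { α, β, δ, ζ }
  { γ, ζ }  = { γ } ∪ { ζ }
  { δ, ζ }  = complement { α, β, γ, ε }
  { α, β, δ }  = { α } ∪ { β, δ }
  { α, β, ε }  = { α } ∪ { β, ε }
  { α, γ, ε }  = { α, γ } ∪ { ε }
  { α, δ, ε }  = { δ, ε } ∪ { α }
  { β, γ, ζ }  = { β, γ } ∪ { ζ }
  { β, δ, ζ }  = { β, δ } ∪ { ζ }
  { γ, δ, ε }  = complement { α, β, ζ }
  { γ, ε, ζ }  = { γ } ∪ { ε, ζ }
  { α, β, δ, ε }  = { β, δ, ε } ∪ { α }
  { α, γ, δ, ε }  = { δ, ε } ∪ { α, γ }
  { α, γ, ε, ζ }  = complement { β, δ }
  { β, γ, δ, ζ }  = { β, γ, δ } ∪ { ζ }
  { γ, δ, ε, ζ }  = { δ, ε, ζ } ∪ { γ }
  |family| = 63
Round 5 (1 new):
  { γ, δ, ζ }  = complement { α, β, ε }
  |family| = 64
Round 6 adds nothing — fixpoint reached.

σ(𝒜) = { {  }, { α }, { β }, { γ }, { δ }, { ε }, { ζ }, { α, β }, { α, γ }, { α, δ }, { α, ε }, { α, ζ }, { β, γ }, { β, δ }, { β, ε }, { β, ζ }, { γ, δ }, { γ, ε }, { γ, ζ }, { δ, ε }, { δ, ζ }, { ε, ζ }, { α, β, γ }, { α, β, δ }, { α, β, ε }, { α, β, ζ }, { α, γ, δ }, { α, γ, ε }, { α, γ, ζ }, { α, δ, ε }, { α, δ, ζ }, { α, ε, ζ }, { β, γ, δ }, { β, γ, ε }, { β, γ, ζ }, { β, δ, ε }, { β, δ, ζ }, { β, ε, ζ }, { γ, δ, ε }, { γ, δ, ζ }, { γ, ε, ζ }, { δ, ε, ζ }, { α, β, γ, δ }, { α, β, γ, ε }, { α, β, γ, ζ }, { α, β, δ, ε }, { α, β, δ, ζ }, { α, β, ε, ζ }, { α, γ, δ, ε }, { α, γ, δ, ζ }, { α, γ, ε, ζ }, { α, δ, ε, ζ }, { β, γ, δ, ε }, { β, γ, δ, ζ }, { β, γ, ε, ζ }, { β, δ, ε, ζ }, { γ, δ, ε, ζ }, { α, β, γ, δ, ε }, { α, β, γ, δ, ζ }, { α, β, γ, ε, ζ }, { α, β, δ, ε, ζ }, { α, γ, δ, ε, ζ }, { β, γ, δ, ε, ζ }, S }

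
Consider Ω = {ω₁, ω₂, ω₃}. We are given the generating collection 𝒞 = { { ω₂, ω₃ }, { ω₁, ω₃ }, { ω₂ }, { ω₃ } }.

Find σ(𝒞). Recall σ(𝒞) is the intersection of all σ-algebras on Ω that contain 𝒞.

Initial family (6 sets): { {}, { ω₂ }, { ω₃ }, { ω₁, ω₃ }, { ω₂, ω₃ }, Ω }.
Round 1 adds 2:
  { ω₁ }  = complement { ω₂, ω₃ }
  { ω₁, ω₂ }  = complement { ω₃ }
  |family| = 8
Round 2: stable.

Hence σ(𝒞) has 8 members: { {}, { ω₁ }, { ω₂ }, { ω₃ }, { ω₁, ω₂ }, { ω₁, ω₃ }, { ω₂, ω₃ }, Ω }.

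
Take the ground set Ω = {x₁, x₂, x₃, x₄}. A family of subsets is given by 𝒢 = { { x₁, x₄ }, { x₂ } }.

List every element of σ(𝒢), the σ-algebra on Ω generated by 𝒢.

σ(𝒢) (8 sets): { {  }, { x₂ }, { x₃ }, { x₁, x₄ }, { x₂, x₃ }, { x₁, x₂, x₄ }, { x₁, x₃, x₄ }, Ω }

Check:
Take S₀ = 𝒢 ∪ {∅, Ω} = { {  }, { x₂ }, { x₁, x₄ }, Ω }.
Iteration 1 adds 3:
  { x₂, x₃ }  = complement { x₁, x₄ }
  { x₁, x₂, x₄ }  = { x₂ } ∪ { x₁, x₄ }
  { x₁, x₃, x₄ }  = complement { x₂ }
  [7 total]
Iteration 2: +1 →
  { x₃ }  = complement { x₁, x₂, x₄ }
  [8 total]
Iteration 3 adds nothing — fixpoint reached.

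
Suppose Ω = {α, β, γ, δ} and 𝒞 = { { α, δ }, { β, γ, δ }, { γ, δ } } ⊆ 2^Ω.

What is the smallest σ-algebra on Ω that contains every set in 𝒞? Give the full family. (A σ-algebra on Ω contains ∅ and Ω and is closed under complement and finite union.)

Answer: σ(𝒞) = { {}, { α }, { β }, { γ }, { δ }, { α, β }, { α, γ }, { α, δ }, { β, γ }, { β, δ }, { γ, δ }, { α, β, γ }, { α, β, δ }, { α, γ, δ }, { β, γ, δ }, Ω }

Trace:
Take S₀ = 𝒞 ∪ {∅, Ω} = { {}, { α, δ }, { γ, δ }, { β, γ, δ }, Ω }.
Pass 1 adds 4:
  { α }  = ᶜ of { β, γ, δ }
  { α, β }  = ᶜ of { γ, δ }
  { β, γ }  = ᶜ of { α, δ }
  { α, γ, δ }  = { γ, δ } ∪ { α, δ }
Pass 2: 3 new —
  { β }  = ᶜ of { α, γ, δ }
  { α, β, γ }  = { α, β } ∪ { β, γ }
  { α, β, δ }  = { α, β } ∪ { α, δ }
Pass 3 (2 new):
  { γ }  = ᶜ of { α, β, δ }
  { δ }  = ᶜ of { α, β, γ }
Pass 4 (2 new):
  { α, γ }  = { γ } ∪ { α }
  { β, δ }  = { δ } ∪ { β }
Pass 5: closed — nothing new.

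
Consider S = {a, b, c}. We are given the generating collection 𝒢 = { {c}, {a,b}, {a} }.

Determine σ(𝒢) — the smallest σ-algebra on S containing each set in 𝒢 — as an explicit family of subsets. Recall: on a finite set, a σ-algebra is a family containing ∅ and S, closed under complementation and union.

Begin from { ∅, {a}, {c}, {a,b}, S } (that is, 𝒢 plus ∅ and S).
Iteration 1. New:
  {a,c}  = {c} ∪ {a}
  {b,c}  = S∖{a}
  — 7 sets.
Iteration 2: +1 →
  {b}  = S∖{a,c}
  — 8 sets.
Iteration 3 adds nothing — fixpoint reached.

Therefore σ(𝒢) = { ∅, {a}, {b}, {c}, {a,b}, {a,c}, {b,c}, S } (|σ(𝒢)| = 8).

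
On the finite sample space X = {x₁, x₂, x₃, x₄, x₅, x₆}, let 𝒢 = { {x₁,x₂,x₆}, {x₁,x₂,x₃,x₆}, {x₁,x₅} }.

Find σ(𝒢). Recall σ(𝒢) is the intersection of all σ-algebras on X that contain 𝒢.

Begin from { {}, {x₁,x₅}, {x₁,x₂,x₆}, {x₁,x₂,x₃,x₆}, X } (that is, 𝒢 plus ∅ and X).
Iteration 1 (5 new):
  {x₄,x₅}  = {x₁,x₂,x₃,x₆}ᶜ
  {x₃,x₄,x₅}  = {x₁,x₂,x₆}ᶜ
  {x₁,x₂,x₅,x₆}  = {x₁,x₅} ∪ {x₁,x₂,x₆}
  {x₂,x₃,x₄,x₆}  = {x₁,x₅}ᶜ
  {x₁,x₂,x₃,x₅,x₆}  = {x₁,x₅} ∪ {x₁,x₂,x₃,x₆}
  (now 10)
Iteration 2 adds 7:
  {x₄}  = {x₁,x₂,x₃,x₅,x₆}ᶜ
  {x₃,x₄}  = {x₁,x₂,x₅,x₆}ᶜ
  {x₁,x₄,x₅}  = {x₄,x₅} ∪ {x₁,x₅}
  {x₁,x₃,x₄,x₅}  = {x₃,x₄,x₅} ∪ {x₁,x₅}
  {x₁,x₂,x₃,x₄,x₆}  = {x₁,x₂,x₃,x₆} ∪ {x₂,x₃,x₄,x₆}
  {x₁,x₂,x₄,x₅,x₆}  = {x₄,x₅} ∪ {x₁,x₂,x₆}
  {x₂,x₃,x₄,x₅,x₆}  = {x₃,x₄,x₅} ∪ {x₂,x₃,x₄,x₆}
  (now 17)
Iteration 3: +6 →
  {x₁}  = {x₂,x₃,x₄,x₅,x₆}ᶜ
  {x₃}  = {x₁,x₂,x₄,x₅,x₆}ᶜ
  {x₅}  = {x₁,x₂,x₃,x₄,x₆}ᶜ
  {x₂,x₆}  = {x₁,x₃,x₄,x₅}ᶜ
  {x₂,x₃,x₆}  = {x₁,x₄,x₅}ᶜ
  {x₁,x₂,x₄,x₆}  = {x₄} ∪ {x₁,x₂,x₆}
  (now 23)
Iteration 4: 9 new —
  {x₁,x₃}  = {x₁} ∪ {x₃}
  {x₁,x₄}  = {x₁} ∪ {x₄}
  {x₃,x₅}  = {x₁,x₂,x₄,x₆}ᶜ
  {x₁,x₃,x₄}  = {x₃,x₄} ∪ {x₁}
  {x₁,x₃,x₅}  = {x₃} ∪ {x₁,x₅}
  {x₂,x₄,x₆}  = {x₂,x₆} ∪ {x₄}
  {x₂,x₅,x₆}  = {x₂,x₆} ∪ {x₅}
  {x₂,x₃,x₅,x₆}  = {x₂,x₃,x₆} ∪ {x₅}
  {x₂,x₄,x₅,x₆}  = {x₂,x₆} ∪ {x₄,x₅}
  (now 32)
Iteration 5: already closed under ᶜ and ∪.

Hence σ(𝒢) has 32 members: { {}, {x₁}, {x₃}, {x₄}, {x₅}, {x₁,x₃}, {x₁,x₄}, {x₁,x₅}, {x₂,x₆}, {x₃,x₄}, {x₃,x₅}, {x₄,x₅}, {x₁,x₂,x₆}, {x₁,x₃,x₄}, {x₁,x₃,x₅}, {x₁,x₄,x₅}, {x₂,x₃,x₆}, {x₂,x₄,x₆}, {x₂,x₅,x₆}, {x₃,x₄,x₅}, {x₁,x₂,x₃,x₆}, {x₁,x₂,x₄,x₆}, {x₁,x₂,x₅,x₆}, {x₁,x₃,x₄,x₅}, {x₂,x₃,x₄,x₆}, {x₂,x₃,x₅,x₆}, {x₂,x₄,x₅,x₆}, {x₁,x₂,x₃,x₄,x₆}, {x₁,x₂,x₃,x₅,x₆}, {x₁,x₂,x₄,x₅,x₆}, {x₂,x₃,x₄,x₅,x₆}, X }.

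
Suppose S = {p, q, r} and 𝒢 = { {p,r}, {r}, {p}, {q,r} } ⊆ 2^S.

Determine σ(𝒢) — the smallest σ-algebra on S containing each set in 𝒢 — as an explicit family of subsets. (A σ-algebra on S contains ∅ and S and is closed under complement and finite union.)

|σ(𝒢)| = 8.  σ(𝒢) = { ∅, {p}, {q}, {r}, {p,q}, {p,r}, {q,r}, S }

Working:
Take S₀ = 𝒢 ∪ {∅, S} = { ∅, {p}, {r}, {p,r}, {q,r}, S }.
Iteration 1 adds 2:
  {q}  = ᶜ of {p,r}
  {p,q}  = ᶜ of {r}
  — 8 sets.
Iteration 2: closed — nothing new.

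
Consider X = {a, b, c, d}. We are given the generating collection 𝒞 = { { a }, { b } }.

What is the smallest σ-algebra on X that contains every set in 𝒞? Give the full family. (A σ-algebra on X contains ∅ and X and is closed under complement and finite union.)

Answer: σ(𝒞) = { {}, { a }, { b }, { a, b }, { c, d }, { a, c, d }, { b, c, d }, X }

Check:
Initial family (4 sets): { {}, { a }, { b }, X }.
Round 1. New:
  { a, b }  = { b } ∪ { a }
  { a, c, d }  = X∖{ b }
  { b, c, d }  = X∖{ a }
  — 7 sets.
Round 2: +1 →
  { c, d }  = X∖{ a, b }
  — 8 sets.
Round 3: already closed under ᶜ and ∪.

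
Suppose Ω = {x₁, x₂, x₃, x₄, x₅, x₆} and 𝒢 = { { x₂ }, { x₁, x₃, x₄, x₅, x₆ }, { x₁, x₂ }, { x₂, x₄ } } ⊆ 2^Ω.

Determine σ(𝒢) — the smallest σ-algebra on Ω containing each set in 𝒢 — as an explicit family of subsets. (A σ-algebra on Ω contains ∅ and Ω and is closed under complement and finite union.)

Seed the family with 𝒢 together with ∅ and Ω: { {}, { x₂ }, { x₁, x₂ }, { x₂, x₄ }, { x₁, x₃, x₄, x₅, x₆ }, Ω }.
Round 1 (3 new):
  { x₁, x₂, x₄ }  = { x₁, x₂ } ∪ { x₂, x₄ }
  { x₁, x₃, x₅, x₆ }  = ᶜ of { x₂, x₄ }
  { x₃, x₄, x₅, x₆ }  = ᶜ of { x₁, x₂ }
  [9 total]
Round 2: 3 new —
  { x₃, x₅, x₆ }  = ᶜ of { x₁, x₂, x₄ }
  { x₁, x₂, x₃, x₅, x₆ }  = { x₁, x₃, x₅, x₆ } ∪ { x₁, x₂ }
  { x₂, x₃, x₄, x₅, x₆ }  = { x₃, x₄, x₅, x₆ } ∪ { x₂ }
  [12 total]
Round 3. New:
  { x₁ }  = ᶜ of { x₂, x₃, x₄, x₅, x₆ }
  { x₄ }  = ᶜ of { x₁, x₂, x₃, x₅, x₆ }
  { x₂, x₃, x₅, x₆ }  = { x₃, x₅, x₆ } ∪ { x₂ }
  [15 total]
Round 4. New:
  { x₁, x₄ }  = ᶜ of { x₂, x₃, x₅, x₆ }
  [16 total]
Round 5: stable.

Hence σ(𝒢) has 16 members: { {}, { x₁ }, { x₂ }, { x₄ }, { x₁, x₂ }, { x₁, x₄ }, { x₂, x₄ }, { x₁, x₂, x₄ }, { x₃, x₅, x₆ }, { x₁, x₃, x₅, x₆ }, { x₂, x₃, x₅, x₆ }, { x₃, x₄, x₅, x₆ }, { x₁, x₂, x₃, x₅, x₆ }, { x₁, x₃, x₄, x₅, x₆ }, { x₂, x₃, x₄, x₅, x₆ }, Ω }.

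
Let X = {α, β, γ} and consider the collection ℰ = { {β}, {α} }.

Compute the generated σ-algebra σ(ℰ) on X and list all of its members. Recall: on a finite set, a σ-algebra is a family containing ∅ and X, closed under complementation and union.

Seed the family with ℰ together with ∅ and X: { ∅, {α}, {β}, X }.
Step 1. New:
  {α,β}  = {β} ∪ {α}
  {α,γ}  = X∖{β}
  {β,γ}  = X∖{α}
  (now 7)
Step 2: +1 →
  {γ}  = X∖{α,β}
  (now 8)
Step 3: stable.

Hence σ(ℰ) has 8 members: { ∅, {α}, {β}, {γ}, {α,β}, {α,γ}, {β,γ}, X }.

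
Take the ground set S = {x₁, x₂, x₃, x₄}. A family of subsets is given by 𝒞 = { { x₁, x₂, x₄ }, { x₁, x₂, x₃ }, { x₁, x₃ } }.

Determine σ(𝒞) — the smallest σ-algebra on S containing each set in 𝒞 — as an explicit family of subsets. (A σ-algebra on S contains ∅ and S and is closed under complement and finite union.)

Answer: σ(𝒞) = { {}, { x₁ }, { x₂ }, { x₃ }, { x₄ }, { x₁, x₂ }, { x₁, x₃ }, { x₁, x₄ }, { x₂, x₃ }, { x₂, x₄ }, { x₃, x₄ }, { x₁, x₂, x₃ }, { x₁, x₂, x₄ }, { x₁, x₃, x₄ }, { x₂, x₃, x₄ }, S }

Check:
Seed the family with 𝒞 together with ∅ and S: { {}, { x₁, x₃ }, { x₁, x₂, x₃ }, { x₁, x₂, x₄ }, S }.
Pass 1 (3 new):
  { x₃ }  = complement { x₁, x₂, x₄ }
  { x₄ }  = complement { x₁, x₂, x₃ }
  { x₂, x₄ }  = complement { x₁, x₃ }
  [8 total]
Pass 2 (3 new):
  { x₃, x₄ }  = { x₄ } ∪ { x₃ }
  { x₁, x₃, x₄ }  = { x₄ } ∪ { x₁, x₃ }
  { x₂, x₃, x₄ }  = { x₃ } ∪ { x₂, x₄ }
  [11 total]
Pass 3 adds 3:
  { x₁ }  = complement { x₂, x₃, x₄ }
  { x₂ }  = complement { x₁, x₃, x₄ }
  { x₁, x₂ }  = complement { x₃, x₄ }
  [14 total]
Pass 4 (2 new):
  { x₁, x₄ }  = { x₄ } ∪ { x₁ }
  { x₂, x₃ }  = { x₃ } ∪ { x₂ }
  [16 total]
Pass 5: closed — nothing new.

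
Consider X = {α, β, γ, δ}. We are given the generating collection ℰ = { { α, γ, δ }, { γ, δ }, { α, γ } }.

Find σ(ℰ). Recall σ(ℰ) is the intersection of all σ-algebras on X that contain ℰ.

Initial family (5 sets): { ∅, { α, γ }, { γ, δ }, { α, γ, δ }, X }.
Step 1: +3 →
  { β }  = X∖{ α, γ, δ }
  { α, β }  = X∖{ γ, δ }
  { β, δ }  = X∖{ α, γ }
  — 8 sets.
Step 2. New:
  { α, β, γ }  = { β } ∪ { α, γ }
  { α, β, δ }  = { α, β } ∪ { β, δ }
  { β, γ, δ }  = { β } ∪ { γ, δ }
  — 11 sets.
Step 3: 3 new —
  { α }  = X∖{ β, γ, δ }
  { γ }  = X∖{ α, β, δ }
  { δ }  = X∖{ α, β, γ }
  — 14 sets.
Step 4: 2 new —
  { α, δ }  = { δ } ∪ { α }
  { β, γ }  = { γ } ∪ { β }
  — 16 sets.
Step 5: stable.

σ(ℰ) = { ∅, { α }, { β }, { γ }, { δ }, { α, β }, { α, γ }, { α, δ }, { β, γ }, { β, δ }, { γ, δ }, { α, β, γ }, { α, β, δ }, { α, γ, δ }, { β, γ, δ }, X }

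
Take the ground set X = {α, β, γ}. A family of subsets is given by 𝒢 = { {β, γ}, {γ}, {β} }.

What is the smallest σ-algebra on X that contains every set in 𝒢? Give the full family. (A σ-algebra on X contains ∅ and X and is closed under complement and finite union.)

σ(𝒢) (8 sets): { {}, {α}, {β}, {γ}, {α, β}, {α, γ}, {β, γ}, X }

Trace:
Seed the family with 𝒢 together with ∅ and X: { {}, {β}, {γ}, {β, γ}, X }.
Step 1 (3 new):
  {α}  = complement {β, γ}
  {α, β}  = complement {γ}
  {α, γ}  = complement {β}
  (now 8)
Step 2: no new sets; the family is a σ-algebra.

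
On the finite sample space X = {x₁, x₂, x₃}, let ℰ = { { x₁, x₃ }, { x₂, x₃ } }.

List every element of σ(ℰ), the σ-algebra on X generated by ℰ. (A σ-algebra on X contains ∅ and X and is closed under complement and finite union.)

Seed the family with ℰ together with ∅ and X: { {}, { x₁, x₃ }, { x₂, x₃ }, X }.
Pass 1. New:
  { x₁ }  = X∖{ x₂, x₃ }
  { x₂ }  = X∖{ x₁, x₃ }
Pass 2 (1 new):
  { x₁, x₂ }  = { x₂ } ∪ { x₁ }
Pass 3. New:
  { x₃ }  = X∖{ x₁, x₂ }
Pass 4: no new sets; the family is a σ-algebra.

σ(ℰ) = { {}, { x₁ }, { x₂ }, { x₃ }, { x₁, x₂ }, { x₁, x₃ }, { x₂, x₃ }, X }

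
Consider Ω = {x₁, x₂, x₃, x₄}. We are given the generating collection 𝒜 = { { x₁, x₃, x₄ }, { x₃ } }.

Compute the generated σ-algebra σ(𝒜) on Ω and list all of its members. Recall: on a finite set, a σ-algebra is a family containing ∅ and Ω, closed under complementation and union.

|σ(𝒜)| = 8.  σ(𝒜) = { ∅, { x₂ }, { x₃ }, { x₁, x₄ }, { x₂, x₃ }, { x₁, x₂, x₄ }, { x₁, x₃, x₄ }, Ω }

Derivation:
Seed the family with 𝒜 together with ∅ and Ω: { ∅, { x₃ }, { x₁, x₃, x₄ }, Ω }.
Step 1 adds 2:
  { x₂ }  = Ω∖{ x₁, x₃, x₄ }
  { x₁, x₂, x₄ }  = Ω∖{ x₃ }
Step 2 (1 new):
  { x₂, x₃ }  = { x₃ } ∪ { x₂ }
Step 3: 1 new —
  { x₁, x₄ }  = Ω∖{ x₂, x₃ }
Step 4: closed — nothing new.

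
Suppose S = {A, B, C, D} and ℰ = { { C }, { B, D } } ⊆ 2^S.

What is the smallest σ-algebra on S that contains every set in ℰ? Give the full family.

Start: ℰ ∪ {∅, S} = { {  }, { C }, { B, D }, S }.
Round 1: 3 new —
  { A, C }  = ᶜ of { B, D }
  { A, B, D }  = ᶜ of { C }
  { B, C, D }  = { C } ∪ { B, D }
  [7 total]
Round 2 (1 new):
  { A }  = ᶜ of { B, C, D }
  [8 total]
Round 3: stable.

|σ(ℰ)| = 8.  σ(ℰ) = { {  }, { A }, { C }, { A, C }, { B, D }, { A, B, D }, { B, C, D }, S }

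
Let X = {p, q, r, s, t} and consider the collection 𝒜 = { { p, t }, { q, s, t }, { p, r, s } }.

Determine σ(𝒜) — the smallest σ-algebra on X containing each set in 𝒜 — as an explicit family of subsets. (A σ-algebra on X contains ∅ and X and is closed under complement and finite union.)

Seed the family with 𝒜 together with ∅ and X: { {  }, { p, t }, { p, r, s }, { q, s, t }, X }.
Round 1: 5 new —
  { p, r }  = { q, s, t }ᶜ
  { q, t }  = { p, r, s }ᶜ
  { q, r, s }  = { p, t }ᶜ
  { p, q, s, t }  = { p, t } ∪ { q, s, t }
  { p, r, s, t }  = { p, r, s } ∪ { p, t }
  (now 10)
Round 2. New:
  { q }  = { p, r, s, t }ᶜ
  { r }  = { p, q, s, t }ᶜ
  { p, q, t }  = { q, t } ∪ { p, t }
  { p, r, t }  = { p, r } ∪ { p, t }
  { p, q, r, s }  = { p, r, s } ∪ { q, r, s }
  { p, q, r, t }  = { q, t } ∪ { p, r }
  { q, r, s, t }  = { q, t } ∪ { q, r, s }
  (now 17)
Round 3: +8 →
  { p }  = { q, r, s, t }ᶜ
  { s }  = { p, q, r, t }ᶜ
  { t }  = { p, q, r, s }ᶜ
  { q, r }  = { r } ∪ { q }
  { q, s }  = { p, r, t }ᶜ
  { r, s }  = { p, q, t }ᶜ
  { p, q, r }  = { p, r } ∪ { q }
  { q, r, t }  = { r } ∪ { q, t }
  (now 25)
Round 4 adds 7:
  { p, q }  = { q } ∪ { p }
  { p, s }  = { q, r, t }ᶜ
  { r, t }  = { t } ∪ { r }
  { s, t }  = { p, q, r }ᶜ
  { p, q, s }  = { q, s } ∪ { p }
  { p, s, t }  = { q, r }ᶜ
  { r, s, t }  = { r, s } ∪ { t }
  (now 32)
Round 5 adds nothing — fixpoint reached.

Hence σ(𝒜) has 32 members: { {  }, { p }, { q }, { r }, { s }, { t }, { p, q }, { p, r }, { p, s }, { p, t }, { q, r }, { q, s }, { q, t }, { r, s }, { r, t }, { s, t }, { p, q, r }, { p, q, s }, { p, q, t }, { p, r, s }, { p, r, t }, { p, s, t }, { q, r, s }, { q, r, t }, { q, s, t }, { r, s, t }, { p, q, r, s }, { p, q, r, t }, { p, q, s, t }, { p, r, s, t }, { q, r, s, t }, X }.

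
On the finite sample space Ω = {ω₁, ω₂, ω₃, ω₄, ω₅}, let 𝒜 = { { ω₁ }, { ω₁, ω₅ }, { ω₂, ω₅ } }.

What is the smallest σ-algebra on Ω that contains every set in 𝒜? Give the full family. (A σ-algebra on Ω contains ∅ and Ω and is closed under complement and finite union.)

Begin from { {  }, { ω₁ }, { ω₁, ω₅ }, { ω₂, ω₅ }, Ω } (that is, 𝒜 plus ∅ and Ω).
Step 1: +4 →
  { ω₁, ω₂, ω₅ }  = { ω₂, ω₅ } ∪ { ω₁, ω₅ }
  { ω₁, ω₃, ω₄ }  = ᶜ of { ω₂, ω₅ }
  { ω₂, ω₃, ω₄ }  = ᶜ of { ω₁, ω₅ }
  { ω₂, ω₃, ω₄, ω₅ }  = ᶜ of { ω₁ }
  — 9 sets.
Step 2: +3 →
  { ω₃, ω₄ }  = ᶜ of { ω₁, ω₂, ω₅ }
  { ω₁, ω₂, ω₃, ω₄ }  = { ω₁, ω₃, ω₄ } ∪ { ω₂, ω₃, ω₄ }
  { ω₁, ω₃, ω₄, ω₅ }  = { ω₁, ω₃, ω₄ } ∪ { ω₁, ω₅ }
  — 12 sets.
Step 3 adds 2:
  { ω₂ }  = ᶜ of { ω₁, ω₃, ω₄, ω₅ }
  { ω₅ }  = ᶜ of { ω₁, ω₂, ω₃, ω₄ }
  — 14 sets.
Step 4 adds 2:
  { ω₁, ω₂ }  = { ω₂ } ∪ { ω₁ }
  { ω₃, ω₄, ω₅ }  = { ω₃, ω₄ } ∪ { ω₅ }
  — 16 sets.
Step 5: closed — nothing new.

σ(𝒜) = { {  }, { ω₁ }, { ω₂ }, { ω₅ }, { ω₁, ω₂ }, { ω₁, ω₅ }, { ω₂, ω₅ }, { ω₃, ω₄ }, { ω₁, ω₂, ω₅ }, { ω₁, ω₃, ω₄ }, { ω₂, ω₃, ω₄ }, { ω₃, ω₄, ω₅ }, { ω₁, ω₂, ω₃, ω₄ }, { ω₁, ω₃, ω₄, ω₅ }, { ω₂, ω₃, ω₄, ω₅ }, Ω }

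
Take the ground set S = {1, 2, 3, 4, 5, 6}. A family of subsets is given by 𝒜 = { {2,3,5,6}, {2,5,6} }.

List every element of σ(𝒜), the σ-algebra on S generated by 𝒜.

Begin from { ∅, {2,5,6}, {2,3,5,6}, S } (that is, 𝒜 plus ∅ and S).
Iteration 1: 2 new —
  {1,4}  = complement {2,3,5,6}
  {1,3,4}  = complement {2,5,6}
  |family| = 6
Iteration 2. New:
  {1,2,4,5,6}  = {1,4} ∪ {2,5,6}
  |family| = 7
Iteration 3. New:
  {3}  = complement {1,2,4,5,6}
  |family| = 8
Iteration 4: already closed under ᶜ and ∪.

|σ(𝒜)| = 8.  σ(𝒜) = { ∅, {3}, {1,4}, {1,3,4}, {2,5,6}, {2,3,5,6}, {1,2,4,5,6}, S }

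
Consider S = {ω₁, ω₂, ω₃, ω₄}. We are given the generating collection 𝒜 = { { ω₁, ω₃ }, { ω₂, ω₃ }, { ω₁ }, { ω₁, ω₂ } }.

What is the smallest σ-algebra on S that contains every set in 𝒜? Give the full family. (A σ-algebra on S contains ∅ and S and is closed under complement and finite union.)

σ(𝒜) = { {  }, { ω₁ }, { ω₂ }, { ω₃ }, { ω₄ }, { ω₁, ω₂ }, { ω₁, ω₃ }, { ω₁, ω₄ }, { ω₂, ω₃ }, { ω₂, ω₄ }, { ω₃, ω₄ }, { ω₁, ω₂, ω₃ }, { ω₁, ω₂, ω₄ }, { ω₁, ω₃, ω₄ }, { ω₂, ω₃, ω₄ }, S }

Derivation:
Initial family (6 sets): { {  }, { ω₁ }, { ω₁, ω₂ }, { ω₁, ω₃ }, { ω₂, ω₃ }, S }.
Pass 1: 5 new —
  { ω₁, ω₄ }  = complement { ω₂, ω₃ }
  { ω₂, ω₄ }  = complement { ω₁, ω₃ }
  { ω₃, ω₄ }  = complement { ω₁, ω₂ }
  { ω₁, ω₂, ω₃ }  = { ω₂, ω₃ } ∪ { ω₁, ω₂ }
  { ω₂, ω₃, ω₄ }  = complement { ω₁ }
Pass 2: +3 →
  { ω₄ }  = complement { ω₁, ω₂, ω₃ }
  { ω₁, ω₂, ω₄ }  = { ω₁, ω₂ } ∪ { ω₁, ω₄ }
  { ω₁, ω₃, ω₄ }  = { ω₃, ω₄ } ∪ { ω₁, ω₄ }
Pass 3. New:
  { ω₂ }  = complement { ω₁, ω₃, ω₄ }
  { ω₃ }  = complement { ω₁, ω₂, ω₄ }
Pass 4: stable.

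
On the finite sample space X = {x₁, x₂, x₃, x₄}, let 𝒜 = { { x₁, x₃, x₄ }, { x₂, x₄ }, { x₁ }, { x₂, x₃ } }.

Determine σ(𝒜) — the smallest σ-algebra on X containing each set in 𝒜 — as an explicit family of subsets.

Initial family (6 sets): { {}, { x₁ }, { x₂, x₃ }, { x₂, x₄ }, { x₁, x₃, x₄ }, X }.
Step 1: +6 →
  { x₂ }  = X∖{ x₁, x₃, x₄ }
  { x₁, x₃ }  = X∖{ x₂, x₄ }
  { x₁, x₄ }  = X∖{ x₂, x₃ }
  { x₁, x₂, x₃ }  = { x₂, x₃ } ∪ { x₁ }
  { x₁, x₂, x₄ }  = { x₂, x₄ } ∪ { x₁ }
  { x₂, x₃, x₄ }  = X∖{ x₁ }
  (now 12)
Step 2 (3 new):
  { x₃ }  = X∖{ x₁, x₂, x₄ }
  { x₄ }  = X∖{ x₁, x₂, x₃ }
  { x₁, x₂ }  = { x₂ } ∪ { x₁ }
  (now 15)
Step 3 (1 new):
  { x₃, x₄ }  = X∖{ x₁, x₂ }
  (now 16)
After Step 4 the family is unchanged; done.

Therefore σ(𝒜) = { {}, { x₁ }, { x₂ }, { x₃ }, { x₄ }, { x₁, x₂ }, { x₁, x₃ }, { x₁, x₄ }, { x₂, x₃ }, { x₂, x₄ }, { x₃, x₄ }, { x₁, x₂, x₃ }, { x₁, x₂, x₄ }, { x₁, x₃, x₄ }, { x₂, x₃, x₄ }, X } (|σ(𝒜)| = 16).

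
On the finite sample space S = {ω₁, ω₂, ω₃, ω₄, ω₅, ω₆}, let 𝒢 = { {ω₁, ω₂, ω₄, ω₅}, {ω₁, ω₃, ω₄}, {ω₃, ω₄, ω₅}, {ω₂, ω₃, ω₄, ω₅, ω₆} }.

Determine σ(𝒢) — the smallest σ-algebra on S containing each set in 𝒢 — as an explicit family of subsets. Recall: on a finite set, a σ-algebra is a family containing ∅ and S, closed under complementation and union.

Seed the family with 𝒢 together with ∅ and S: { {}, {ω₁, ω₃, ω₄}, {ω₃, ω₄, ω₅}, {ω₁, ω₂, ω₄, ω₅}, {ω₂, ω₃, ω₄, ω₅, ω₆}, S }.
Step 1 adds 6:
  {ω₁}  = S∖{ω₂, ω₃, ω₄, ω₅, ω₆}
  {ω₃, ω₆}  = S∖{ω₁, ω₂, ω₄, ω₅}
  {ω₁, ω₂, ω₆}  = S∖{ω₃, ω₄, ω₅}
  {ω₂, ω₅, ω₆}  = S∖{ω₁, ω₃, ω₄}
  {ω₁, ω₃, ω₄, ω₅}  = {ω₃, ω₄, ω₅} ∪ {ω₁, ω₃, ω₄}
  {ω₁, ω₂, ω₃, ω₄, ω₅}  = {ω₃, ω₄, ω₅} ∪ {ω₁, ω₂, ω₄, ω₅}
  [12 total]
Step 2: 11 new —
  {ω₆}  = S∖{ω₁, ω₂, ω₃, ω₄, ω₅}
  {ω₂, ω₆}  = S∖{ω₁, ω₃, ω₄, ω₅}
  {ω₁, ω₃, ω₆}  = {ω₃, ω₆} ∪ {ω₁}
  {ω₁, ω₂, ω₃, ω₆}  = {ω₃, ω₆} ∪ {ω₁, ω₂, ω₆}
  {ω₁, ω₂, ω₅, ω₆}  = {ω₂, ω₅, ω₆} ∪ {ω₁, ω₂, ω₆}
  {ω₁, ω₃, ω₄, ω₆}  = {ω₁, ω₃, ω₄} ∪ {ω₃, ω₆}
  {ω₂, ω₃, ω₅, ω₆}  = {ω₂, ω₅, ω₆} ∪ {ω₃, ω₆}
  {ω₃, ω₄, ω₅, ω₆}  = {ω₃, ω₄, ω₅} ∪ {ω₃, ω₆}
  {ω₁, ω₂, ω₃, ω₄, ω₆}  = {ω₁, ω₃, ω₄} ∪ {ω₁, ω₂, ω₆}
  {ω₁, ω₂, ω₄, ω₅, ω₆}  = {ω₂, ω₅, ω₆} ∪ {ω₁, ω₂, ω₄, ω₅}
  {ω₁, ω₃, ω₄, ω₅, ω₆}  = {ω₁, ω₃, ω₄, ω₅} ∪ {ω₃, ω₆}
  [23 total]
Step 3 (12 new):
  {ω₂}  = S∖{ω₁, ω₃, ω₄, ω₅, ω₆}
  {ω₃}  = S∖{ω₁, ω₂, ω₄, ω₅, ω₆}
  {ω₅}  = S∖{ω₁, ω₂, ω₃, ω₄, ω₆}
  {ω₁, ω₂}  = S∖{ω₃, ω₄, ω₅, ω₆}
  {ω₁, ω₄}  = S∖{ω₂, ω₃, ω₅, ω₆}
  {ω₁, ω₆}  = {ω₆} ∪ {ω₁}
  {ω₂, ω₅}  = S∖{ω₁, ω₃, ω₄, ω₆}
  {ω₃, ω₄}  = S∖{ω₁, ω₂, ω₅, ω₆}
  {ω₄, ω₅}  = S∖{ω₁, ω₂, ω₃, ω₆}
  {ω₂, ω₃, ω₆}  = {ω₂, ω₆} ∪ {ω₃, ω₆}
  {ω₂, ω₄, ω₅}  = S∖{ω₁, ω₃, ω₆}
  {ω₁, ω₂, ω₃, ω₅, ω₆}  = {ω₁, ω₃, ω₆} ∪ {ω₂, ω₃, ω₅, ω₆}
  [35 total]
Step 4: 24 new —
  {ω₄}  = S∖{ω₁, ω₂, ω₃, ω₅, ω₆}
  {ω₁, ω₃}  = {ω₃} ∪ {ω₁}
  {ω₁, ω₅}  = {ω₅} ∪ {ω₁}
  {ω₂, ω₃}  = {ω₂} ∪ {ω₃}
  {ω₃, ω₅}  = {ω₅} ∪ {ω₃}
  {ω₅, ω₆}  = {ω₆} ∪ {ω₅}
  {ω₁, ω₂, ω₃}  = {ω₁, ω₂} ∪ {ω₃}
  {ω₁, ω₂, ω₄}  = {ω₁, ω₂} ∪ {ω₁, ω₄}
  {ω₁, ω₂, ω₅}  = {ω₂, ω₅} ∪ {ω₁, ω₂}
  {ω₁, ω₄, ω₅}  = S∖{ω₂, ω₃, ω₆}
  {ω₁, ω₄, ω₆}  = {ω₁, ω₆} ∪ {ω₁, ω₄}
  {ω₁, ω₅, ω₆}  = {ω₁, ω₆} ∪ {ω₅}
  {ω₂, ω₃, ω₄}  = {ω₃, ω₄} ∪ {ω₂}
  {ω₂, ω₃, ω₅}  = {ω₂, ω₅} ∪ {ω₃}
  {ω₃, ω₄, ω₆}  = {ω₃, ω₄} ∪ {ω₆}
  {ω₃, ω₅, ω₆}  = {ω₅} ∪ {ω₃, ω₆}
  {ω₄, ω₅, ω₆}  = {ω₆} ∪ {ω₄, ω₅}
  {ω₁, ω₂, ω₃, ω₄}  = {ω₃, ω₄} ∪ {ω₁, ω₂}
  {ω₁, ω₂, ω₄, ω₆}  = {ω₂, ω₆} ∪ {ω₁, ω₄}
  {ω₁, ω₃, ω₅, ω₆}  = {ω₁, ω₃, ω₆} ∪ {ω₅}
  {ω₁, ω₄, ω₅, ω₆}  = {ω₁, ω₆} ∪ {ω₄, ω₅}
  {ω₂, ω₃, ω₄, ω₅}  = S∖{ω₁, ω₆}
  {ω₂, ω₃, ω₄, ω₆}  = {ω₃, ω₄} ∪ {ω₂, ω₃, ω₆}
  {ω₂, ω₄, ω₅, ω₆}  = {ω₂, ω₆} ∪ {ω₄, ω₅}
  [59 total]
Step 5 adds 5:
  {ω₂, ω₄}  = S∖{ω₁, ω₃, ω₅, ω₆}
  {ω₄, ω₆}  = {ω₆} ∪ {ω₄}
  {ω₁, ω₃, ω₅}  = {ω₁, ω₃} ∪ {ω₁, ω₅}
  {ω₂, ω₄, ω₆}  = {ω₂, ω₆} ∪ {ω₄}
  {ω₁, ω₂, ω₃, ω₅}  = {ω₂, ω₅} ∪ {ω₁, ω₃}
  [64 total]
Step 6: already closed under ᶜ and ∪.

Therefore σ(𝒢) = { {}, {ω₁}, {ω₂}, {ω₃}, {ω₄}, {ω₅}, {ω₆}, {ω₁, ω₂}, {ω₁, ω₃}, {ω₁, ω₄}, {ω₁, ω₅}, {ω₁, ω₆}, {ω₂, ω₃}, {ω₂, ω₄}, {ω₂, ω₅}, {ω₂, ω₆}, {ω₃, ω₄}, {ω₃, ω₅}, {ω₃, ω₆}, {ω₄, ω₅}, {ω₄, ω₆}, {ω₅, ω₆}, {ω₁, ω₂, ω₃}, {ω₁, ω₂, ω₄}, {ω₁, ω₂, ω₅}, {ω₁, ω₂, ω₆}, {ω₁, ω₃, ω₄}, {ω₁, ω₃, ω₅}, {ω₁, ω₃, ω₆}, {ω₁, ω₄, ω₅}, {ω₁, ω₄, ω₆}, {ω₁, ω₅, ω₆}, {ω₂, ω₃, ω₄}, {ω₂, ω₃, ω₅}, {ω₂, ω₃, ω₆}, {ω₂, ω₄, ω₅}, {ω₂, ω₄, ω₆}, {ω₂, ω₅, ω₆}, {ω₃, ω₄, ω₅}, {ω₃, ω₄, ω₆}, {ω₃, ω₅, ω₆}, {ω₄, ω₅, ω₆}, {ω₁, ω₂, ω₃, ω₄}, {ω₁, ω₂, ω₃, ω₅}, {ω₁, ω₂, ω₃, ω₆}, {ω₁, ω₂, ω₄, ω₅}, {ω₁, ω₂, ω₄, ω₆}, {ω₁, ω₂, ω₅, ω₆}, {ω₁, ω₃, ω₄, ω₅}, {ω₁, ω₃, ω₄, ω₆}, {ω₁, ω₃, ω₅, ω₆}, {ω₁, ω₄, ω₅, ω₆}, {ω₂, ω₃, ω₄, ω₅}, {ω₂, ω₃, ω₄, ω₆}, {ω₂, ω₃, ω₅, ω₆}, {ω₂, ω₄, ω₅, ω₆}, {ω₃, ω₄, ω₅, ω₆}, {ω₁, ω₂, ω₃, ω₄, ω₅}, {ω₁, ω₂, ω₃, ω₄, ω₆}, {ω₁, ω₂, ω₃, ω₅, ω₆}, {ω₁, ω₂, ω₄, ω₅, ω₆}, {ω₁, ω₃, ω₄, ω₅, ω₆}, {ω₂, ω₃, ω₄, ω₅, ω₆}, S } (|σ(𝒢)| = 64).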